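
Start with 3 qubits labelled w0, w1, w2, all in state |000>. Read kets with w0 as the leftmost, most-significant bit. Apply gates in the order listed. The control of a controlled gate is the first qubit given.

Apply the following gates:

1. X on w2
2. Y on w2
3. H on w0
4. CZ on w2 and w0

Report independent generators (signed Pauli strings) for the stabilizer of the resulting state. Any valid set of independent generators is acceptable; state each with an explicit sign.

The final state is stabilized by the group generated by +XII, +IZI, +IIZ; other independent generating sets are equally valid.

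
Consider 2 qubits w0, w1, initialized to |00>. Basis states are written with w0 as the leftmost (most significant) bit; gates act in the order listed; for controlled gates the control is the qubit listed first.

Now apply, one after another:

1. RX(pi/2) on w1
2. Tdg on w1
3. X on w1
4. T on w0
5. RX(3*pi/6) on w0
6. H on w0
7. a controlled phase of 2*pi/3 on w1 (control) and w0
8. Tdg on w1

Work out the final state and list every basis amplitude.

The final amplitudes are -1/2 on |00>, sqrt(2)*(-1 + I)*exp(3*I*pi/4)/4 on |01>, sqrt(2)*(-1 + I)*exp(3*I*pi/4)/4 on |10>, sqrt(2)*(1 + I)*exp(5*I*pi/12)/4 on |11>.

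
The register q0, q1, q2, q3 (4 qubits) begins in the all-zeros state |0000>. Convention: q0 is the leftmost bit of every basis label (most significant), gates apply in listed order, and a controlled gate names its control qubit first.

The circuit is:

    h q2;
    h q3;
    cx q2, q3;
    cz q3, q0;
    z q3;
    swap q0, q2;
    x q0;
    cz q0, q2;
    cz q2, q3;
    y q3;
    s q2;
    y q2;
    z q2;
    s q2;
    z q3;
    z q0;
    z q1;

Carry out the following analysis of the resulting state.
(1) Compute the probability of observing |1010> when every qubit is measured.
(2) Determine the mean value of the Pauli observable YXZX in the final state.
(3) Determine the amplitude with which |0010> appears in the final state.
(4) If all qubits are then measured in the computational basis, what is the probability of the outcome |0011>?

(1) Outcome |1010> occurs with probability 1/4.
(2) The observable YXZX averages to 0.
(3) The amplitude on |0010> is I/2.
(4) A full measurement returns |0011> with probability 1/4.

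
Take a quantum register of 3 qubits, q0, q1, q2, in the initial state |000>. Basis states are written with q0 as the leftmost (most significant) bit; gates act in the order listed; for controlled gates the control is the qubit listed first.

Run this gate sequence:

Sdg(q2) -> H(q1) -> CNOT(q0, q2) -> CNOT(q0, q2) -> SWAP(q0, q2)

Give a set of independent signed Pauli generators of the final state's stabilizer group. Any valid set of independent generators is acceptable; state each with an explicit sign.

The final state is stabilized by the group generated by +IXI, +ZII, +IIZ; other independent generating sets are equally valid. Key observation: gates 3-4 undo each other exactly, leaving only the rest of the circuit to track.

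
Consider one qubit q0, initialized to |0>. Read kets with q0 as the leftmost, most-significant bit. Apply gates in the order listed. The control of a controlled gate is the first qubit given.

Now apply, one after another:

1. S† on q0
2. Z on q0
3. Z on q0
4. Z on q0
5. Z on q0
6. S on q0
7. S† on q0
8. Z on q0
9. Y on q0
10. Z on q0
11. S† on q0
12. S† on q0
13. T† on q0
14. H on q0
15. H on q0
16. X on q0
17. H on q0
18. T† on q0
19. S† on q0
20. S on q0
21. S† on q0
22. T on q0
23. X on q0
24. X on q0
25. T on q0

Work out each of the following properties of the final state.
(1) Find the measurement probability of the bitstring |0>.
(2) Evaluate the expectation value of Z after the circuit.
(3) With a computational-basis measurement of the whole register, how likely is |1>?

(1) Outcome |0> occurs with probability 1/2. Key observation: the block from step 1 through step 6 cancels to the identity and can be dropped.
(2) In the final state, Z has expectation 0.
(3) Outcome |1> occurs with probability 1/2.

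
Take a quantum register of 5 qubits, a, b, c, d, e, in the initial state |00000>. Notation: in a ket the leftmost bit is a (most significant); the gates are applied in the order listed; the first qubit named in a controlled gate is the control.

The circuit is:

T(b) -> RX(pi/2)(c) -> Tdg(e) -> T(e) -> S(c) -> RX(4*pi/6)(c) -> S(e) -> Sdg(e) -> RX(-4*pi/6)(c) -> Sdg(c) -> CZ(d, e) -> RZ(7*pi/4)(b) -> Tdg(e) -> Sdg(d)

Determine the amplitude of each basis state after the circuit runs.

The resulting statevector has amplitude -sqrt(2)*exp(I*pi/8)/2 on |00000>, sqrt(2)*exp(5*I*pi/8)/2 on |00100>, and 0 on every other basis state. Key observation: gates 5-10 undo each other exactly, leaving only the rest of the circuit to track.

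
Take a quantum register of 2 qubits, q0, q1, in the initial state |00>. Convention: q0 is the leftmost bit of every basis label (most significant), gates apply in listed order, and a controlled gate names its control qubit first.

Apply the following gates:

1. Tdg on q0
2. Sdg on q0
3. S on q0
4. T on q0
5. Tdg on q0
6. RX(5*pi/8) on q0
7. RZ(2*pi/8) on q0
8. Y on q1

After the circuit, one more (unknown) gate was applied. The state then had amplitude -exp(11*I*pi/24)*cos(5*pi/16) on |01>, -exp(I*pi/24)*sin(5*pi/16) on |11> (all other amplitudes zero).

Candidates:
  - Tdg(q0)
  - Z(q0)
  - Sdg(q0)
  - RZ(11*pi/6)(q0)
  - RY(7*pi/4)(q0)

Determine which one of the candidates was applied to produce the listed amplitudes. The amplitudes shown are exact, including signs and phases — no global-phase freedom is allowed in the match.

It was RZ(11*pi/6)(q0) that produced the state shown.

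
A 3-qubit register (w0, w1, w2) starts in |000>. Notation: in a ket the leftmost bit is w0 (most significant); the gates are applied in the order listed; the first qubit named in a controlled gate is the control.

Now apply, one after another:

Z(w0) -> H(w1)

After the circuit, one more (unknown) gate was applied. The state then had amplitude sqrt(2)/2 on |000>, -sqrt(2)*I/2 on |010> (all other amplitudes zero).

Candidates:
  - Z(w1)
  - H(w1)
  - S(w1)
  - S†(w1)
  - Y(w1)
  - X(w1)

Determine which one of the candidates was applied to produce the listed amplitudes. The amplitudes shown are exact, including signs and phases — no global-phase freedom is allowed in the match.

The applied gate was S†(w1).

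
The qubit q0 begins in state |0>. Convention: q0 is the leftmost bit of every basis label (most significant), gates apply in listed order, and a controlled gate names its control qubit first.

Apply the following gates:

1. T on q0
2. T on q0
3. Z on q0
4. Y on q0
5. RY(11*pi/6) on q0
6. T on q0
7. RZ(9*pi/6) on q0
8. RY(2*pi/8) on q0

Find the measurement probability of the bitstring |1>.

The probability of measuring |1> is sqrt(6)/8 + 5/8.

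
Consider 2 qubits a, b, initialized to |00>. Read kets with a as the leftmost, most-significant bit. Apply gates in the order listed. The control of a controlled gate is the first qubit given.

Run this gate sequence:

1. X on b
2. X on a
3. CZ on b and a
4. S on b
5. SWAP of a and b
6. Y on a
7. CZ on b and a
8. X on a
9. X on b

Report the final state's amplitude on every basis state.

The resulting statevector has amplitude -1 on |10>, and 0 on every other basis state.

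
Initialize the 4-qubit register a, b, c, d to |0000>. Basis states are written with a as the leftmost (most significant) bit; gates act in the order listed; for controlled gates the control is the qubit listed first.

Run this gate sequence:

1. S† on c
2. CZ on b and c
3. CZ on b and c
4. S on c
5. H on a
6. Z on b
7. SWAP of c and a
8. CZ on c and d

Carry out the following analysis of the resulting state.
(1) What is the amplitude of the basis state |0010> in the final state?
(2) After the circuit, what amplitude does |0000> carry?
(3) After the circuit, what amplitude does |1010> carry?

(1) The final state's coefficient on |0010> equals sqrt(2)/2. Key observation: steps 1-4 multiply out to the identity, so the circuit reduces to the remaining gates.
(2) |0000> carries amplitude sqrt(2)/2 in the final state.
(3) |1010> carries amplitude 0 in the final state.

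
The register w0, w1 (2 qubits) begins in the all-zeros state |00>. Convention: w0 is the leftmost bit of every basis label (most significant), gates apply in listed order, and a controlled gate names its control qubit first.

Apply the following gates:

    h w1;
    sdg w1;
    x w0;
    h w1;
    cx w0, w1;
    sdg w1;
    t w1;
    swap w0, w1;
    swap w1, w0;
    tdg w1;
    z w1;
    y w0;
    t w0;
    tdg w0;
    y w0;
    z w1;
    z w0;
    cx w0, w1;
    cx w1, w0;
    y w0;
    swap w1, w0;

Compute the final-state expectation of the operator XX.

In the final state, XX has expectation 1. Key observation: gates 11-16 undo each other exactly, leaving only the rest of the circuit to track.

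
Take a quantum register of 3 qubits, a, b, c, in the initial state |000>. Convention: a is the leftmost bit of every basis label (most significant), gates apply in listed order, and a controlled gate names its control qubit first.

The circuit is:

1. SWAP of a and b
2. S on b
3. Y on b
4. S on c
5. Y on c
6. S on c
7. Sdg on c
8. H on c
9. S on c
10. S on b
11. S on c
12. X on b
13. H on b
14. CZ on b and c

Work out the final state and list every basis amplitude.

The final amplitudes are -I/2 on |000>, -I/2 on |001>, -I/2 on |010>, I/2 on |011>, 0 on |100>, 0 on |101>, 0 on |110>, 0 on |111>.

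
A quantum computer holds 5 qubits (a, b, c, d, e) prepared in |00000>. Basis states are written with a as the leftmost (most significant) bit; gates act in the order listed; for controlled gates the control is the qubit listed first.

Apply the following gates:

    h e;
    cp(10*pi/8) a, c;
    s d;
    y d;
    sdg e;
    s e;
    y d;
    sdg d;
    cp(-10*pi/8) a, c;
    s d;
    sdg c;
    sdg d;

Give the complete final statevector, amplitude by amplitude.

The final amplitudes are sqrt(2)/2 on |00000>, sqrt(2)/2 on |00001>, and 0 on every other basis state. Key observation: steps 2-9 multiply out to the identity, so the circuit reduces to the remaining gates.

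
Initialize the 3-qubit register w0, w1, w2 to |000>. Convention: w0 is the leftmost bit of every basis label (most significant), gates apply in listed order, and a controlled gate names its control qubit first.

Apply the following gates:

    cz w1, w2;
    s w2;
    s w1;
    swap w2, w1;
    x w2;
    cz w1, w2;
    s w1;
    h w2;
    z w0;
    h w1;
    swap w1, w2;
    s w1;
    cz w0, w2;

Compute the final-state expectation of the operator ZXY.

The observable ZXY averages to 0.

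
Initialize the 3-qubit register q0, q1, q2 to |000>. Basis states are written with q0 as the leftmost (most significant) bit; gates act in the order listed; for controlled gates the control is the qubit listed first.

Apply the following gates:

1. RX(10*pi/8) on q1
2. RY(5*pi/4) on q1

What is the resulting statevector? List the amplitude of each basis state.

The resulting statevector has amplitude (1 - I)*(-sqrt(2) + 2*I)/4 on |000>, sqrt(2)*(-1 + I)/4 on |010>, and 0 on every other basis state.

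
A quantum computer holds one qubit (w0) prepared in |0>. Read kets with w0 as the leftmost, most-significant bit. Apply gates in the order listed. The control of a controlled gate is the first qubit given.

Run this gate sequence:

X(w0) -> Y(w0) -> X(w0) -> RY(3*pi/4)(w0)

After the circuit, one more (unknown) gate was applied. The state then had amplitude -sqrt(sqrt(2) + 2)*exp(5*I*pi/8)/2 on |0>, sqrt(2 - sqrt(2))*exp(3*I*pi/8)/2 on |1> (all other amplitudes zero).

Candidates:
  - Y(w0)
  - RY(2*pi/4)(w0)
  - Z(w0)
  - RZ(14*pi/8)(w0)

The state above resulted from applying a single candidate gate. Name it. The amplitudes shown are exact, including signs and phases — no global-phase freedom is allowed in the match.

The unique candidate consistent with the amplitudes is RZ(14*pi/8)(w0).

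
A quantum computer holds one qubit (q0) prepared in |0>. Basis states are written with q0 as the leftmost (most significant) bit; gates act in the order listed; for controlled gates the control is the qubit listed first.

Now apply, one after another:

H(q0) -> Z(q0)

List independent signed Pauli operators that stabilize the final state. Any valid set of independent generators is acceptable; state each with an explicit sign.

One valid set of independent stabilizer generators is -X (any independent generating set of the same group is equally correct).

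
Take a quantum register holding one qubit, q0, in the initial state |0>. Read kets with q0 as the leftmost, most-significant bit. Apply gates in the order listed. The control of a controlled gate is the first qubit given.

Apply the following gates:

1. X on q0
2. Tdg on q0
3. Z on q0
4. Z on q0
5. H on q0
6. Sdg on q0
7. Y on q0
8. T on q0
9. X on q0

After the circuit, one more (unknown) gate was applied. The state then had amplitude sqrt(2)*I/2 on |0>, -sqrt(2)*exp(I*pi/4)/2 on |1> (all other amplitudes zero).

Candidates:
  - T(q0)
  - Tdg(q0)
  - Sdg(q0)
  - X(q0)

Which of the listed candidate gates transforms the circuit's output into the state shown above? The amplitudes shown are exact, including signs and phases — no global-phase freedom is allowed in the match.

The applied gate was Sdg(q0).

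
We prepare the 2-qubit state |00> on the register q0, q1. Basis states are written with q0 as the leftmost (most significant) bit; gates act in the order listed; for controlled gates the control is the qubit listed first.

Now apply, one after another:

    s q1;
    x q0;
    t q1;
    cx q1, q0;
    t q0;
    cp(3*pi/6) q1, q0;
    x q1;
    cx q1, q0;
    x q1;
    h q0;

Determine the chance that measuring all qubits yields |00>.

Outcome |00> occurs with probability 1/2.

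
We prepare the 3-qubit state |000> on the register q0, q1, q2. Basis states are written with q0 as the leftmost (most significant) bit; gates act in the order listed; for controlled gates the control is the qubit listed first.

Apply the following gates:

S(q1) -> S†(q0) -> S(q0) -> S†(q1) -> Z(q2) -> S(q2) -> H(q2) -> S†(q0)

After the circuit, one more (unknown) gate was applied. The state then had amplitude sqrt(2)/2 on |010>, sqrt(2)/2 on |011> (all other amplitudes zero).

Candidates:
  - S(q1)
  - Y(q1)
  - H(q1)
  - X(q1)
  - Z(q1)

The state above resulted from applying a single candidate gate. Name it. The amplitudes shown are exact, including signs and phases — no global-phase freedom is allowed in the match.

The unique candidate consistent with the amplitudes is X(q1). Key observation: gates 1-4 undo each other exactly, leaving only the rest of the circuit to track.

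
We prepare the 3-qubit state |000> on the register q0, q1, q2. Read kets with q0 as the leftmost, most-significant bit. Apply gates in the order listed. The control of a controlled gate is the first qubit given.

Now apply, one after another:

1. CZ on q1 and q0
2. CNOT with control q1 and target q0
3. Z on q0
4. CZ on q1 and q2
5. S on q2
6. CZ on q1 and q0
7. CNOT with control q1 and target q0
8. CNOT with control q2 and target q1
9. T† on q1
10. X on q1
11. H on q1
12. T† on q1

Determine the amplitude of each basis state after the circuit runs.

After the circuit, the state carries amplitude sqrt(2)/2 on |000>, sqrt(2)*exp(3*I*pi/4)/2 on |010>, and 0 on every other basis state.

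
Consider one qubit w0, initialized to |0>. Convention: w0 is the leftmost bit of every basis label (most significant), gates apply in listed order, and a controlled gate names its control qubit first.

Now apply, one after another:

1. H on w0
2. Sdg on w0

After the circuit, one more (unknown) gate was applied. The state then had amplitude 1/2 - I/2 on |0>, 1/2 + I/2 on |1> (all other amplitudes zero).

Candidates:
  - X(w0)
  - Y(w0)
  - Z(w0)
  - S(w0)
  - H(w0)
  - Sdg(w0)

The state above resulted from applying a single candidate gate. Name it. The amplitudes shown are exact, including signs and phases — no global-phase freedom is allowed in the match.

The applied gate was H(w0).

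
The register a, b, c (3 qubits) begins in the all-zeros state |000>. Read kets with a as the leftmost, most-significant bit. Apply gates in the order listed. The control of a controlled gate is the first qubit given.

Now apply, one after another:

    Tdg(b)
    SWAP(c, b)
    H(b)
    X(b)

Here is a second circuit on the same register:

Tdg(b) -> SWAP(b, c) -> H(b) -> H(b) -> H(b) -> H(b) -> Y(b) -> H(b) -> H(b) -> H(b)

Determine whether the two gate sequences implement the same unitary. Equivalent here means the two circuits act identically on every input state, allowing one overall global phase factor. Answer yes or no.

No: there is an input state on which the two circuits produce genuinely different outputs (not merely differing by a phase).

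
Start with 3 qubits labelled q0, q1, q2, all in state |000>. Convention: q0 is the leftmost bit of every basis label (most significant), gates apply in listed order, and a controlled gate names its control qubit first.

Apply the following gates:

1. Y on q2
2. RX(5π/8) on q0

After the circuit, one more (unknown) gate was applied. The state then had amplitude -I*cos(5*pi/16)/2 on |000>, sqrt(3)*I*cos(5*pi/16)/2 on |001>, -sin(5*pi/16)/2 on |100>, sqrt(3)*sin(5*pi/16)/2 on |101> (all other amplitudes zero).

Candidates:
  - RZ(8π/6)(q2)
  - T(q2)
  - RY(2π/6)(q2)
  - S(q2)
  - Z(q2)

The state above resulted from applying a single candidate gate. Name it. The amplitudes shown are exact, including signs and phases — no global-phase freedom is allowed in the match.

The unique candidate consistent with the amplitudes is RY(2π/6)(q2).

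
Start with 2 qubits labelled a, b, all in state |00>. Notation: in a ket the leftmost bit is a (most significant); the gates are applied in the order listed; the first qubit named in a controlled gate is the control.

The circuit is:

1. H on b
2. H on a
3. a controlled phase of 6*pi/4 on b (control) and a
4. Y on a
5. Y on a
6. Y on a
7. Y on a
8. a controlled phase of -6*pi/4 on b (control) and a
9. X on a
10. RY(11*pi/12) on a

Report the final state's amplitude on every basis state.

The final amplitudes are -sqrt(3*sqrt(2) + 6)/8 - sqrt(6 - 3*sqrt(2))/8 - sqrt(2 - sqrt(2))/8 + sqrt(sqrt(2) + 2)/8 on |00>, -sqrt(3*sqrt(2) + 6)/8 - sqrt(6 - 3*sqrt(2))/8 - sqrt(2 - sqrt(2))/8 + sqrt(sqrt(2) + 2)/8 on |01>, -sqrt(6 - 3*sqrt(2))/8 + sqrt(2 - sqrt(2))/8 + sqrt(sqrt(2) + 2)/8 + sqrt(3*sqrt(2) + 6)/8 on |10>, -sqrt(6 - 3*sqrt(2))/8 + sqrt(2 - sqrt(2))/8 + sqrt(sqrt(2) + 2)/8 + sqrt(3*sqrt(2) + 6)/8 on |11>. Key observation: gates 3-8 undo each other exactly, leaving only the rest of the circuit to track.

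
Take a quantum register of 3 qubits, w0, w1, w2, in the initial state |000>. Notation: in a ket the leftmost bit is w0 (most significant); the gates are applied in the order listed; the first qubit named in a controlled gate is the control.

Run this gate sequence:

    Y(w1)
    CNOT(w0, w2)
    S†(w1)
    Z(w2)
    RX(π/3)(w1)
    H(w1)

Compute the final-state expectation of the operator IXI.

The observable IXI averages to -1/2.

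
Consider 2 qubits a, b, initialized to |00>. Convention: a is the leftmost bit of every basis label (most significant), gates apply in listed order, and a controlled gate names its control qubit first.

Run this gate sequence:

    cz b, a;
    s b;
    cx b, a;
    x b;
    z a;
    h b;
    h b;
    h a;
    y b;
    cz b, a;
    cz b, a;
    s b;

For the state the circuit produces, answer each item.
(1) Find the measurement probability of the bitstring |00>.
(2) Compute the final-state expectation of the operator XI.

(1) A full measurement returns |00> with probability 1/2.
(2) The expectation value of XI is 1.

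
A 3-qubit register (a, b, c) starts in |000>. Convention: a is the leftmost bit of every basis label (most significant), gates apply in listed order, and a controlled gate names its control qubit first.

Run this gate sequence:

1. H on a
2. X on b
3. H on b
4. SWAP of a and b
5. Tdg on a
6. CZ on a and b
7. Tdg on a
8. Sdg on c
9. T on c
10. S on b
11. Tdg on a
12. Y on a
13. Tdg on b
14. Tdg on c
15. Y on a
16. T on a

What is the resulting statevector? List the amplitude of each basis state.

After the circuit, the state carries amplitude 1/2 on |000>, 0 on |001>, exp(I*pi/4)/2 on |010>, 0 on |011>, I/2 on |100>, 0 on |101>, -exp(3*I*pi/4)/2 on |110>, 0 on |111>.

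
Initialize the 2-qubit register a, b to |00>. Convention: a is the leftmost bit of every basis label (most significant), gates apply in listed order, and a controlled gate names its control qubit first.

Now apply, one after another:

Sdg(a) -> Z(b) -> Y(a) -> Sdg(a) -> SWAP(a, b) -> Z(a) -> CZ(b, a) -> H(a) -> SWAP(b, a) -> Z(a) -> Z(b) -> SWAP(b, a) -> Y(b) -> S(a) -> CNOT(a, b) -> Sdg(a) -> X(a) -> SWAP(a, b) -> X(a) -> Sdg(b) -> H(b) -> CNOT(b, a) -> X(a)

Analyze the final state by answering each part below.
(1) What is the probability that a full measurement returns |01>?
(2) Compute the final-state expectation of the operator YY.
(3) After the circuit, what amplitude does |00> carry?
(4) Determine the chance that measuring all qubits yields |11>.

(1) A full measurement returns |01> with probability 1/4.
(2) In the final state, YY has expectation 1.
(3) |00> carries amplitude 1/2 in the final state.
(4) The probability of measuring |11> is 1/4.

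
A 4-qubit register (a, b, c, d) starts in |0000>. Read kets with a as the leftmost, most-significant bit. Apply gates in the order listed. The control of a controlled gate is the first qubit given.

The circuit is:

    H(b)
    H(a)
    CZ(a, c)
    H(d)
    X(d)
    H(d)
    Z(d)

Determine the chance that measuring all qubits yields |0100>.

A full measurement returns |0100> with probability 1/4. Key observation: the block from step 4 through step 7 cancels to the identity and can be dropped.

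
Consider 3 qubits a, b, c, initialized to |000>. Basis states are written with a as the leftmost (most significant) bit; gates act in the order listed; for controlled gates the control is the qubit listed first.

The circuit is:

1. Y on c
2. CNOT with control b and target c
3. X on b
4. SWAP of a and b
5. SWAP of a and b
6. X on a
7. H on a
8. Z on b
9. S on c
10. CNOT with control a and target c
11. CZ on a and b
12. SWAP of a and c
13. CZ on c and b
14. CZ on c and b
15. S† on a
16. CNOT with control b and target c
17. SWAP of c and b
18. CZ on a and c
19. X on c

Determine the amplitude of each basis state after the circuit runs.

The final amplitudes are sqrt(2)/2 on |000>, sqrt(2)*I/2 on |110>, and 0 on every other basis state.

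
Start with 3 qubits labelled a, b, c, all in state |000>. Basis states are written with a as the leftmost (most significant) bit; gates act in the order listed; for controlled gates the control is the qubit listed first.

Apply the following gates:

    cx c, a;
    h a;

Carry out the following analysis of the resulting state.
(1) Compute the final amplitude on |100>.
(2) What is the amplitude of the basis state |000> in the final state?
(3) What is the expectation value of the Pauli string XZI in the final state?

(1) The amplitude on |100> is sqrt(2)/2.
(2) The final state's coefficient on |000> equals sqrt(2)/2.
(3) The expectation value of XZI is 1.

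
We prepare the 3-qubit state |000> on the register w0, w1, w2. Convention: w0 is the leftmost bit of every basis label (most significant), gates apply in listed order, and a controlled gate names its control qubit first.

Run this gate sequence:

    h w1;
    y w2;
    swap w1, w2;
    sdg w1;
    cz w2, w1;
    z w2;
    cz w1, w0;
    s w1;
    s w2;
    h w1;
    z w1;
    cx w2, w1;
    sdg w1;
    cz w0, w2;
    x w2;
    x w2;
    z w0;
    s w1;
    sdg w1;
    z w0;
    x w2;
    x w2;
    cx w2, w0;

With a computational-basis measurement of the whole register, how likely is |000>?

A full measurement returns |000> with probability 1/4. Key observation: steps 15-22 multiply out to the identity, so the circuit reduces to the remaining gates.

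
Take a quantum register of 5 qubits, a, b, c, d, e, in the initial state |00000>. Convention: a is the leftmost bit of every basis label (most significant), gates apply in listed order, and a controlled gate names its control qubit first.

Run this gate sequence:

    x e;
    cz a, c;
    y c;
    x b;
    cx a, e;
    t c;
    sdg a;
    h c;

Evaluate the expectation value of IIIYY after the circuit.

In the final state, IIIYY has expectation 0.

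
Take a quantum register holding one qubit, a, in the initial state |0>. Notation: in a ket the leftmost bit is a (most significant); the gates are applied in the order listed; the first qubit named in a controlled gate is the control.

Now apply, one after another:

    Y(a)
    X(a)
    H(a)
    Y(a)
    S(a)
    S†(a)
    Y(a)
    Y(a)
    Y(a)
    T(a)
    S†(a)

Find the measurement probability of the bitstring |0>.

A full measurement returns |0> with probability 1/2. Key observation: steps 4-7 multiply out to the identity, so the circuit reduces to the remaining gates.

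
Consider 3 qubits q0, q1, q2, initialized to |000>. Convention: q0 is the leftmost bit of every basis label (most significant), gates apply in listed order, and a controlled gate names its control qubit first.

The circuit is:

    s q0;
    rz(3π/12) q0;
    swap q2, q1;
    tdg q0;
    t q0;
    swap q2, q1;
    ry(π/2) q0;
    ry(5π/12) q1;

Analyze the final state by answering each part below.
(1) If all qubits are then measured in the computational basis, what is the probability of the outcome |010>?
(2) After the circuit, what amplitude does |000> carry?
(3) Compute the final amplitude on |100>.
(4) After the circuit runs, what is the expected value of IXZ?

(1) Outcome |010> occurs with probability -sqrt(6)/16 + sqrt(2)/16 + 1/4.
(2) The amplitude on |000> is (-sqrt(2*sqrt(2) + 4)/8 - sqrt(12 - 6*sqrt(2))/8)*exp(7*I*pi/8).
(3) The amplitude on |100> is (-sqrt(2*sqrt(2) + 4)/8 - sqrt(12 - 6*sqrt(2))/8)*exp(7*I*pi/8).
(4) The observable IXZ averages to sqrt(2)/4 + sqrt(6)/4.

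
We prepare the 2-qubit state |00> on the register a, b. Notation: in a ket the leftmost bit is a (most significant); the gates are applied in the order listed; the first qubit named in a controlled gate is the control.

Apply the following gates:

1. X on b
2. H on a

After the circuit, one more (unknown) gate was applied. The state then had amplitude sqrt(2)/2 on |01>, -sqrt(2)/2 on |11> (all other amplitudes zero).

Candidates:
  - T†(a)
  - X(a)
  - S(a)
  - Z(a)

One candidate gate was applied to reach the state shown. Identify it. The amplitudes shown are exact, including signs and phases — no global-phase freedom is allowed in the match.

It was Z(a) that produced the state shown.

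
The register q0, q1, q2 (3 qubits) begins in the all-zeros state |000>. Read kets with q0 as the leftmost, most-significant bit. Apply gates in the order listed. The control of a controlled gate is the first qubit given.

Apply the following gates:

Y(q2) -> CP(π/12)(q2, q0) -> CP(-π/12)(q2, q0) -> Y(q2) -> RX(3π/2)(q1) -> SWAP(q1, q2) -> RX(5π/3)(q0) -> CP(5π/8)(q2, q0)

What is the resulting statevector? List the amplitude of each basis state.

The resulting statevector has amplitude sqrt(6)/4 on |000>, sqrt(6)*I/4 on |001>, 0 on |010>, 0 on |011>, sqrt(2)*I/4 on |100>, -sqrt(2)*exp(5*I*pi/8)/4 on |101>, 0 on |110>, 0 on |111>. Key observation: gates 1-4 undo each other exactly, leaving only the rest of the circuit to track.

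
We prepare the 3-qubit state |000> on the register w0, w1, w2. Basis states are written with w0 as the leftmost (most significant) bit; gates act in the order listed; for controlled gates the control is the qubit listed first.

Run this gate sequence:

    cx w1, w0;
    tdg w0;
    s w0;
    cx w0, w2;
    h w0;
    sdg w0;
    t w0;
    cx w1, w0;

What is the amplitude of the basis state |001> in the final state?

The amplitude on |001> is 0.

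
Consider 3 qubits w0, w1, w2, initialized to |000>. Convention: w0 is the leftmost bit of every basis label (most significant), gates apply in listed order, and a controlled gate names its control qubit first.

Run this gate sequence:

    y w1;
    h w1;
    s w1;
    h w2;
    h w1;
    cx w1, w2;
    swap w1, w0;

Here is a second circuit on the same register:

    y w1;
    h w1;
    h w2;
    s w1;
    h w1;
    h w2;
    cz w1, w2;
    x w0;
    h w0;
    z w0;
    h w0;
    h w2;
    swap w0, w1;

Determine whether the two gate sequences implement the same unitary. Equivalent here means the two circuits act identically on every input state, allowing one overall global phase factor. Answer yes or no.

Yes — the two circuits implement the same unitary up to a global phase.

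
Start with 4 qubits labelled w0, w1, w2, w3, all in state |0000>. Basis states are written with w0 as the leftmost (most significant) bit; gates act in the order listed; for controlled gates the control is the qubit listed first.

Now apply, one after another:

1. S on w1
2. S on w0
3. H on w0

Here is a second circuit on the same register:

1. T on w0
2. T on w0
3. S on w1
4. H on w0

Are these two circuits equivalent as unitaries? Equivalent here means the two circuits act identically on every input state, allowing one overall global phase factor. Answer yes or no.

Yes: on every input state the two circuits agree up to one overall phase factor.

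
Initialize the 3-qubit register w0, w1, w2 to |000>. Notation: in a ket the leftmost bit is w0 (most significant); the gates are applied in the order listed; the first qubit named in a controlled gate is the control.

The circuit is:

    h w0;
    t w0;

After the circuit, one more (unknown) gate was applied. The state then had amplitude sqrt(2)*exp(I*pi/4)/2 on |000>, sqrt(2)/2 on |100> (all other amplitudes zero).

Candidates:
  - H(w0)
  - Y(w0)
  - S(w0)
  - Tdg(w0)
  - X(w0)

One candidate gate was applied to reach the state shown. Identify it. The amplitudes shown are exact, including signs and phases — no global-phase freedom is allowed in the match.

The unique candidate consistent with the amplitudes is X(w0).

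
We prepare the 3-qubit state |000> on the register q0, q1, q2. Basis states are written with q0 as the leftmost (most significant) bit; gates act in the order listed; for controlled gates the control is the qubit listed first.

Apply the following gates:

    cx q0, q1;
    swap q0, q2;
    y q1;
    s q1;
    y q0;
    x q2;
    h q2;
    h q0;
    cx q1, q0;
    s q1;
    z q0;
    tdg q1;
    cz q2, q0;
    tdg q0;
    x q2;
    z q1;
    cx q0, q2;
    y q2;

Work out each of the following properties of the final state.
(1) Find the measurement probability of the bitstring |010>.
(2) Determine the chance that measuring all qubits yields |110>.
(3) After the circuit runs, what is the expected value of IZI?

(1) The probability of measuring |010> is 1/4.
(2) The probability of measuring |110> is 1/4.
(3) The expectation value of IZI is -1.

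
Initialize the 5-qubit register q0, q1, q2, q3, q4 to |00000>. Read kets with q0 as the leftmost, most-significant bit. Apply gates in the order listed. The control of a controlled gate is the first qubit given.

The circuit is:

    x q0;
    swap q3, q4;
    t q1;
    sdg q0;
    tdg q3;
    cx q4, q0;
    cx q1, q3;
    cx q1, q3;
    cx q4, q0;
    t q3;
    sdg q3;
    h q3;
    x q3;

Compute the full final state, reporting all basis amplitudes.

After the circuit, the state carries amplitude -sqrt(2)*I/2 on |10000>, -sqrt(2)*I/2 on |10010>, and 0 on every other basis state. Key observation: gates 5-10 undo each other exactly, leaving only the rest of the circuit to track.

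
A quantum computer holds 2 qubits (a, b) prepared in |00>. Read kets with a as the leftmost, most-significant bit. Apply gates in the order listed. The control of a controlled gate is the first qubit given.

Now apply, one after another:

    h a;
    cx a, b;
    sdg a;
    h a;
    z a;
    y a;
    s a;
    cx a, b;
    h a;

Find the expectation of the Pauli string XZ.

The observable XZ averages to 0.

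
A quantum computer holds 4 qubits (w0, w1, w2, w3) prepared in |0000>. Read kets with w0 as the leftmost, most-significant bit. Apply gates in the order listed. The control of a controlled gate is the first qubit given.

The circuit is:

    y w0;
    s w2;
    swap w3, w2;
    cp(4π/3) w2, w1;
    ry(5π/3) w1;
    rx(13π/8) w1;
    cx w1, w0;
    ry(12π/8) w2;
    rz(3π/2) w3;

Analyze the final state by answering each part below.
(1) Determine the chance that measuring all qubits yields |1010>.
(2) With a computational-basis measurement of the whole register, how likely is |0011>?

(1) The probability of measuring |1010> is sqrt(2 - sqrt(2))/16 + 1/4.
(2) A full measurement returns |0011> with probability 0.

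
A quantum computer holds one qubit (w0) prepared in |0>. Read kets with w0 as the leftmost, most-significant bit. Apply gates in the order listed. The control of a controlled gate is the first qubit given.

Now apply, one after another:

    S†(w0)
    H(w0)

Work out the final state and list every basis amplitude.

The final amplitudes are sqrt(2)/2 on |0>, sqrt(2)/2 on |1>.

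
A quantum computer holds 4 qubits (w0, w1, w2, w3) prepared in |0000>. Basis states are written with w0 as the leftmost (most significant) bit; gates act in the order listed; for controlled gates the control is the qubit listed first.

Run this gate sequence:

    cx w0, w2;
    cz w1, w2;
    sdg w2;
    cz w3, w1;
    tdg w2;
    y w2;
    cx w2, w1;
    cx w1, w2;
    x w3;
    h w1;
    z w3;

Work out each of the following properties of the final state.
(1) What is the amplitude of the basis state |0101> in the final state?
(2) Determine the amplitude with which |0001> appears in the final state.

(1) The amplitude on |0101> is sqrt(2)*I/2.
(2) The final state's coefficient on |0001> equals -sqrt(2)*I/2.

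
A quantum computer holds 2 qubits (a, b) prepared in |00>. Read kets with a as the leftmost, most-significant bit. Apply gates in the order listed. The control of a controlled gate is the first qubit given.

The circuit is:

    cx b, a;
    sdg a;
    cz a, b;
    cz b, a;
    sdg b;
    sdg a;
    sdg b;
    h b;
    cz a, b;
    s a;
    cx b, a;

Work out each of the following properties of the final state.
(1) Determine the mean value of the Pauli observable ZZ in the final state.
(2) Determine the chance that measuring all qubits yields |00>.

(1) The observable ZZ averages to 1.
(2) The probability of measuring |00> is 1/2.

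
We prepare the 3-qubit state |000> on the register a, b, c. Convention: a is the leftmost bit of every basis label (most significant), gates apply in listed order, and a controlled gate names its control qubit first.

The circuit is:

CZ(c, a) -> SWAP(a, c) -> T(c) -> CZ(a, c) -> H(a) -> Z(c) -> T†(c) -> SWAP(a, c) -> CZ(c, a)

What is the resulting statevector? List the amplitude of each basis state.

The final amplitudes are sqrt(2)/2 on |000>, sqrt(2)/2 on |001>, and 0 on every other basis state.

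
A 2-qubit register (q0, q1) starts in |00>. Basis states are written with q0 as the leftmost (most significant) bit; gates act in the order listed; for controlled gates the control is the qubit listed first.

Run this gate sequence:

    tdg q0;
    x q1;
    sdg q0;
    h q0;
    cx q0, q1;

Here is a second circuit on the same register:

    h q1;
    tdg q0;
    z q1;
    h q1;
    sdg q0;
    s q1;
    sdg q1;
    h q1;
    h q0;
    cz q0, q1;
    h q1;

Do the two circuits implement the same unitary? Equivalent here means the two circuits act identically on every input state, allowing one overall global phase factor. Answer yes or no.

Yes: on every input state the two circuits agree up to one overall phase factor.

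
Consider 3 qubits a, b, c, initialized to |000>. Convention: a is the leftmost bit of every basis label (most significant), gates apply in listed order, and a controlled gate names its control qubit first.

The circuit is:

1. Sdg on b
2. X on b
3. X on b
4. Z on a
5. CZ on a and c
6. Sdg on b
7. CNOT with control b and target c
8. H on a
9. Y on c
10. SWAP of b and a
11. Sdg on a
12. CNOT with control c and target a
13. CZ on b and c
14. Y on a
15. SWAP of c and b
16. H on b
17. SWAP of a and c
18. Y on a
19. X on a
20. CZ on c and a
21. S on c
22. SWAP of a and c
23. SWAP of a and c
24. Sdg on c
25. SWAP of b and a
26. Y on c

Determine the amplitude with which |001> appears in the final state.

The final state's coefficient on |001> equals -1/2. Key observation: gates 21-24 undo each other exactly, leaving only the rest of the circuit to track.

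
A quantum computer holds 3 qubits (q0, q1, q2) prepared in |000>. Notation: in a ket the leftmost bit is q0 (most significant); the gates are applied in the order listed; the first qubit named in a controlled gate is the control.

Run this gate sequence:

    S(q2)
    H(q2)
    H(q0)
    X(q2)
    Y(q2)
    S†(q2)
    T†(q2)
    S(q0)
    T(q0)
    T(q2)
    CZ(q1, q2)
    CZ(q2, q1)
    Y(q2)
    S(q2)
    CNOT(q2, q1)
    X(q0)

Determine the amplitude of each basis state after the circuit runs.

The resulting statevector has amplitude exp(I*pi/4)/2 on |000>, 0 on |001>, 0 on |010>, -exp(I*pi/4)/2 on |011>, -I/2 on |100>, 0 on |101>, 0 on |110>, I/2 on |111>.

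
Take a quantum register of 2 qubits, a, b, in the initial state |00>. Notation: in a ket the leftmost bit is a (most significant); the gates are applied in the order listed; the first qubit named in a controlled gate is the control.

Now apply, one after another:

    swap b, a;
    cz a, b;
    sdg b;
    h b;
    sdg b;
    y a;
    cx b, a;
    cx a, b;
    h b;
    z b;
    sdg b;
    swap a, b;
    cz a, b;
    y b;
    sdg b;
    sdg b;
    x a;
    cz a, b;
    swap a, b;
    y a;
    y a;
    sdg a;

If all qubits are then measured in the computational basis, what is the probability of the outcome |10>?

The probability of measuring |10> is 1/4.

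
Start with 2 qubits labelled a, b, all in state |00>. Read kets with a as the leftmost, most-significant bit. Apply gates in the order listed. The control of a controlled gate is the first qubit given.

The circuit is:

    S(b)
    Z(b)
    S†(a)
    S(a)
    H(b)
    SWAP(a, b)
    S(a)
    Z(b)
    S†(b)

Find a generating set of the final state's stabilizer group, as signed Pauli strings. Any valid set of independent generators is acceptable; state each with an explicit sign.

One valid set of independent stabilizer generators is +YI, +IZ (any independent generating set of the same group is equally correct).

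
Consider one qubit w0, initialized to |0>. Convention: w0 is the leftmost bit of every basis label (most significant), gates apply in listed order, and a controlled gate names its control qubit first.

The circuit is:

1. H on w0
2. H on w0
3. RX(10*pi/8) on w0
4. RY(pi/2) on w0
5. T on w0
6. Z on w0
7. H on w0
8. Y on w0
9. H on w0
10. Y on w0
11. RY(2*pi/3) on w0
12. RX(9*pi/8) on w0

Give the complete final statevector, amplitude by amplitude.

The final amplitudes are -sqrt(6)*sqrt(sqrt(2)/4 + 1/2)*sin(7*pi/16)/4 - sqrt(2)*sqrt(1/2 - sqrt(2)/4)*cos(7*pi/16)/4 - sqrt(6)*I*sqrt(1/2 - sqrt(2)/4)*sin(7*pi/16)/4 - sqrt(2)*sqrt(sqrt(2)/4 + 1/2)*exp(I*pi/4)*sin(7*pi/16)/4 - sqrt(6)*I*sqrt(sqrt(2)/4 + 1/2)*exp(I*pi/4)*cos(7*pi/16)/4 - sqrt(6)*sqrt(1/2 - sqrt(2)/4)*exp(I*pi/4)*cos(7*pi/16)/4 + sqrt(2)*I*sqrt(sqrt(2)/4 + 1/2)*cos(7*pi/16)/4 + sqrt(2)*I*sqrt(1/2 - sqrt(2)/4)*exp(I*pi/4)*sin(7*pi/16)/4 on |0>, -sqrt(2)*sqrt(sqrt(2)/4 + 1/2)*sin(7*pi/16)/4 - sqrt(6)*sqrt(1/2 - sqrt(2)/4)*cos(7*pi/16)/4 - sqrt(6)*I*sqrt(1/2 - sqrt(2)/4)*exp(I*pi/4)*sin(7*pi/16)/4 - sqrt(2)*I*sqrt(1/2 - sqrt(2)/4)*sin(7*pi/16)/4 + sqrt(2)*sqrt(1/2 - sqrt(2)/4)*exp(I*pi/4)*cos(7*pi/16)/4 + sqrt(2)*I*sqrt(sqrt(2)/4 + 1/2)*exp(I*pi/4)*cos(7*pi/16)/4 + sqrt(6)*I*sqrt(sqrt(2)/4 + 1/2)*cos(7*pi/16)/4 + sqrt(6)*sqrt(sqrt(2)/4 + 1/2)*exp(I*pi/4)*sin(7*pi/16)/4 on |1>. Key observation: gates 1-2 undo each other exactly, leaving only the rest of the circuit to track.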